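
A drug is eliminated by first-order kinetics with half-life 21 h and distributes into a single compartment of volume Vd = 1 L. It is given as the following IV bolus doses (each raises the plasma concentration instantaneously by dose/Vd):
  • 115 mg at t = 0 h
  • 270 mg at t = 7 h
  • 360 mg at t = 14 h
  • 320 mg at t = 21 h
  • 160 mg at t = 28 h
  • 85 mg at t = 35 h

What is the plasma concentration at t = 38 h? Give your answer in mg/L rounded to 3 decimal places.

667.475 mg/L

k = ln 2 / 21 = 0.03301 per h
Dose 1 (115 mg at t=0 h): 115·exp(−0.03301·38) = 32.808 mg/L
Dose 2 (270 mg at t=7 h): 270·exp(−0.03301·31) = 97.048 mg/L
Dose 3 (360 mg at t=14 h): 360·exp(−0.03301·24) = 163.030 mg/L
Dose 4 (320 mg at t=21 h): 320·exp(−0.03301·17) = 182.582 mg/L
Dose 5 (160 mg at t=28 h): 160·exp(−0.03301·10) = 115.020 mg/L
Dose 6 (85 mg at t=35 h): 85·exp(−0.03301·3) = 76.987 mg/L
C(38) = 32.808 + 97.048 + 163.030 + 182.582 + 115.020 + 76.987 = 667.475 mg/L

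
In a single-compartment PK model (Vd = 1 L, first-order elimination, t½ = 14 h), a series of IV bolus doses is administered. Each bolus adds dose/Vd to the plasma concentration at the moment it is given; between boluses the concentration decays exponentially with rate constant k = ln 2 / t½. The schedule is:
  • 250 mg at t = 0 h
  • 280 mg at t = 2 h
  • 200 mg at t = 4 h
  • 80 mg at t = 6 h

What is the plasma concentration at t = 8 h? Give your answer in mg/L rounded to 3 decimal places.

612.802 mg/L

k = ln 2 / 14 = 0.04951 per h
Dose 1 (250 mg at t=0 h): 250·exp(−0.04951·8) = 168.238 mg/L
Dose 2 (280 mg at t=2 h): 280·exp(−0.04951·6) = 208.039 mg/L
Dose 3 (200 mg at t=4 h): 200·exp(−0.04951·4) = 164.067 mg/L
Dose 4 (80 mg at t=6 h): 80·exp(−0.04951·2) = 72.458 mg/L
C(8) = 168.238 + 208.039 + 164.067 + 72.458 = 612.802 mg/L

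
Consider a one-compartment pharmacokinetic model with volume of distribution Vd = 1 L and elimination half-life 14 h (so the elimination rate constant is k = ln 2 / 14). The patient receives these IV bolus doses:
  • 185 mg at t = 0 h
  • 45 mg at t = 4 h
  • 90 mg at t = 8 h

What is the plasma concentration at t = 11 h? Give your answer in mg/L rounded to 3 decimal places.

216.709 mg/L

k = ln 2 / 14 = 0.04951 per h
Dose 1 (185 mg at t=0 h): 185·exp(−0.04951·11) = 107.312 mg/L
Dose 2 (45 mg at t=4 h): 45·exp(−0.04951·7) = 31.820 mg/L
Dose 3 (90 mg at t=8 h): 90·exp(−0.04951·3) = 77.578 mg/L
C(11) = 107.312 + 31.820 + 77.578 = 216.709 mg/L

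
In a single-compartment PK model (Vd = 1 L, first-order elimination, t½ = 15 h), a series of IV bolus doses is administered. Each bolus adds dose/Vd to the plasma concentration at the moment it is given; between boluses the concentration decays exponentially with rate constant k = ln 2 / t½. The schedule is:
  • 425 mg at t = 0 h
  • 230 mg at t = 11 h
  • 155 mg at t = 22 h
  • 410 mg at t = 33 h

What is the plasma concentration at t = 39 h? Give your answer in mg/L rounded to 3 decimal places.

514.547 mg/L

k = ln 2 / 15 = 0.04621 per h
Dose 1 (425 mg at t=0 h): 425·exp(−0.04621·39) = 70.099 mg/L
Dose 2 (230 mg at t=11 h): 230·exp(−0.04621·28) = 63.067 mg/L
Dose 3 (155 mg at t=22 h): 155·exp(−0.04621·17) = 70.658 mg/L
Dose 4 (410 mg at t=33 h): 410·exp(−0.04621·6) = 310.722 mg/L
C(39) = 70.099 + 63.067 + 70.658 + 310.722 = 514.547 mg/L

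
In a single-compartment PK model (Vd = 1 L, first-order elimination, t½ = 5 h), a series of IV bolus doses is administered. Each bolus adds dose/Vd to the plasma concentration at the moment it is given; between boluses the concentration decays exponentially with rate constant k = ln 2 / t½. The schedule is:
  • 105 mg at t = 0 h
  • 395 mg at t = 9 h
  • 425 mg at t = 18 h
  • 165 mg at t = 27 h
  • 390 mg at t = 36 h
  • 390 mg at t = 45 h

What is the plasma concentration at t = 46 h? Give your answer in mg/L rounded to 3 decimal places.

k = ln 2 / 5 = 0.13863 per h
Dose 1 (105 mg at t=0 h): 105·exp(−0.13863·46) = 0.179 mg/L
Dose 2 (395 mg at t=9 h): 395·exp(−0.13863·37) = 2.339 mg/L
Dose 3 (425 mg at t=18 h): 425·exp(−0.13863·28) = 8.762 mg/L
Dose 4 (165 mg at t=27 h): 165·exp(−0.13863·19) = 11.846 mg/L
Dose 5 (390 mg at t=36 h): 390·exp(−0.13863·10) = 97.500 mg/L
Dose 6 (390 mg at t=45 h): 390·exp(−0.13863·1) = 339.515 mg/L
C(46) = 0.179 + 2.339 + 8.762 + 11.846 + 97.500 + 339.515 = 460.140 mg/L

460.140 mg/L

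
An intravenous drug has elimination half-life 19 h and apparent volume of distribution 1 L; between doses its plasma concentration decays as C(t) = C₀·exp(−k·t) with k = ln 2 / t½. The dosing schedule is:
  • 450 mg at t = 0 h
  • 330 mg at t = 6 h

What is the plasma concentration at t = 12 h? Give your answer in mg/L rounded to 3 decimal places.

555.587 mg/L

k = ln 2 / 19 = 0.03648 per h
Dose 1 (450 mg at t=0 h): 450·exp(−0.03648·12) = 290.461 mg/L
Dose 2 (330 mg at t=6 h): 330·exp(−0.03648·6) = 265.126 mg/L
C(12) = 290.461 + 265.126 = 555.587 mg/L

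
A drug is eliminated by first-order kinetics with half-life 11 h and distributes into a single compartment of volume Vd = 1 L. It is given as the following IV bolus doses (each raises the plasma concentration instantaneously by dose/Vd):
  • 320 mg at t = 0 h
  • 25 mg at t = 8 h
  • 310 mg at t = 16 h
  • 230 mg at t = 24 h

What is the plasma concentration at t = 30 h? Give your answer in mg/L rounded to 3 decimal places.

340.466 mg/L

k = ln 2 / 11 = 0.06301 per h
Dose 1 (320 mg at t=0 h): 320·exp(−0.06301·30) = 48.324 mg/L
Dose 2 (25 mg at t=8 h): 25·exp(−0.06301·22) = 6.250 mg/L
Dose 3 (310 mg at t=16 h): 310·exp(−0.06301·14) = 128.302 mg/L
Dose 4 (230 mg at t=24 h): 230·exp(−0.06301·6) = 157.590 mg/L
C(30) = 48.324 + 6.250 + 128.302 + 157.590 = 340.466 mg/L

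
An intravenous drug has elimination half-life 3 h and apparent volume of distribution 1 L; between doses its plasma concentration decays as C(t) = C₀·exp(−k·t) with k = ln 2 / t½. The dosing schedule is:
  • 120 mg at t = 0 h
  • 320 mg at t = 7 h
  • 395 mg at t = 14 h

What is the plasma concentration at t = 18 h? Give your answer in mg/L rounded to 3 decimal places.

k = ln 2 / 3 = 0.23105 per h
Dose 1 (120 mg at t=0 h): 120·exp(−0.23105·18) = 1.875 mg/L
Dose 2 (320 mg at t=7 h): 320·exp(−0.23105·11) = 25.198 mg/L
Dose 3 (395 mg at t=14 h): 395·exp(−0.23105·4) = 156.756 mg/L
C(18) = 1.875 + 25.198 + 156.756 = 183.829 mg/L

183.829 mg/L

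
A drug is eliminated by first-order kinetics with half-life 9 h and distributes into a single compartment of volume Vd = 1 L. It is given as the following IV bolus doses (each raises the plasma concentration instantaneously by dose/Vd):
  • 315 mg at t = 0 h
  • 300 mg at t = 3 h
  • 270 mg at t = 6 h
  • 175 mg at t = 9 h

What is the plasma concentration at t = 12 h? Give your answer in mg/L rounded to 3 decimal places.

k = ln 2 / 9 = 0.07702 per h
Dose 1 (315 mg at t=0 h): 315·exp(−0.07702·12) = 125.008 mg/L
Dose 2 (300 mg at t=3 h): 300·exp(−0.07702·9) = 150.000 mg/L
Dose 3 (270 mg at t=6 h): 270·exp(−0.07702·6) = 170.089 mg/L
Dose 4 (175 mg at t=9 h): 175·exp(−0.07702·3) = 138.898 mg/L
C(12) = 125.008 + 150.000 + 170.089 + 138.898 = 583.995 mg/L

583.995 mg/L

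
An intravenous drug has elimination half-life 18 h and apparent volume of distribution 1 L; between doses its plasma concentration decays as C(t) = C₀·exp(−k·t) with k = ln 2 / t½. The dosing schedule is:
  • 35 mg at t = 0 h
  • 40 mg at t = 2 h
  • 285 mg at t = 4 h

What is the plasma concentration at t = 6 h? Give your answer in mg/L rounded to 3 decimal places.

325.944 mg/L

k = ln 2 / 18 = 0.03851 per h
Dose 1 (35 mg at t=0 h): 35·exp(−0.03851·6) = 27.780 mg/L
Dose 2 (40 mg at t=2 h): 40·exp(−0.03851·4) = 34.290 mg/L
Dose 3 (285 mg at t=4 h): 285·exp(−0.03851·2) = 263.874 mg/L
C(6) = 27.780 + 34.290 + 263.874 = 325.944 mg/L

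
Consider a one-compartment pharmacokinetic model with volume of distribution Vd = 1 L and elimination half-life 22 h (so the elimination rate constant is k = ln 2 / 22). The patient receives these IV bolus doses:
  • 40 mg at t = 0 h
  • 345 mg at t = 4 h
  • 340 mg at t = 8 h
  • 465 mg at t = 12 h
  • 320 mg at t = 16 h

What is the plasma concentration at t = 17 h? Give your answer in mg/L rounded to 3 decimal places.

k = ln 2 / 22 = 0.03151 per h
Dose 1 (40 mg at t=0 h): 40·exp(−0.03151·17) = 23.412 mg/L
Dose 2 (345 mg at t=4 h): 345·exp(−0.03151·13) = 229.054 mg/L
Dose 3 (340 mg at t=8 h): 340·exp(−0.03151·9) = 256.053 mg/L
Dose 4 (465 mg at t=12 h): 465·exp(−0.03151·5) = 397.225 mg/L
Dose 5 (320 mg at t=16 h): 320·exp(−0.03151·1) = 310.075 mg/L
C(17) = 23.412 + 229.054 + 256.053 + 397.225 + 310.075 = 1215.820 mg/L

1215.820 mg/L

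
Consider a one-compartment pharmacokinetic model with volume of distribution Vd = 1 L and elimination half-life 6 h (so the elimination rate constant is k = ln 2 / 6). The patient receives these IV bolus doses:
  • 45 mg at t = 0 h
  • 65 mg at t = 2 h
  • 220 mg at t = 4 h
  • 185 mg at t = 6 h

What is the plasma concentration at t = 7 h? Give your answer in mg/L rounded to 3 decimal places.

376.905 mg/L

k = ln 2 / 6 = 0.11552 per h
Dose 1 (45 mg at t=0 h): 45·exp(−0.11552·7) = 20.045 mg/L
Dose 2 (65 mg at t=2 h): 65·exp(−0.11552·5) = 36.480 mg/L
Dose 3 (220 mg at t=4 h): 220·exp(−0.11552·3) = 155.563 mg/L
Dose 4 (185 mg at t=6 h): 185·exp(−0.11552·1) = 164.816 mg/L
C(7) = 20.045 + 36.480 + 155.563 + 164.816 = 376.905 mg/L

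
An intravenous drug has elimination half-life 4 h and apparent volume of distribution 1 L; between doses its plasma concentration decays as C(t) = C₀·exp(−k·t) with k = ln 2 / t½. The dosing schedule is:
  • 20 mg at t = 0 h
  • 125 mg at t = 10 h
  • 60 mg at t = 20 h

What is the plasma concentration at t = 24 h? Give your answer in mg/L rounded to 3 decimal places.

k = ln 2 / 4 = 0.17329 per h
Dose 1 (20 mg at t=0 h): 20·exp(−0.17329·24) = 0.313 mg/L
Dose 2 (125 mg at t=10 h): 125·exp(−0.17329·14) = 11.049 mg/L
Dose 3 (60 mg at t=20 h): 60·exp(−0.17329·4) = 30.000 mg/L
C(24) = 0.313 + 11.049 + 30.000 = 41.361 mg/L

41.361 mg/L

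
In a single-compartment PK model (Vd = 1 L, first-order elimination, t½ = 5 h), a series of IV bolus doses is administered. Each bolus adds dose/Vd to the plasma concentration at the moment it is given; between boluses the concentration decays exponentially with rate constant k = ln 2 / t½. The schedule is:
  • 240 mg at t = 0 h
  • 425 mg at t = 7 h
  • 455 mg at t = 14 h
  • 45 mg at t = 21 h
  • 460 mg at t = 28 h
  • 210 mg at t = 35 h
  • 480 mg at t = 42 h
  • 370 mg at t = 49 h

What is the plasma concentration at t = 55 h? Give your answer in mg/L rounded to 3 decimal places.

266.857 mg/L

k = ln 2 / 5 = 0.13863 per h
Dose 1 (240 mg at t=0 h): 240·exp(−0.13863·55) = 0.117 mg/L
Dose 2 (425 mg at t=7 h): 425·exp(−0.13863·48) = 0.548 mg/L
Dose 3 (455 mg at t=14 h): 455·exp(−0.13863·41) = 1.547 mg/L
Dose 4 (45 mg at t=21 h): 45·exp(−0.13863·34) = 0.404 mg/L
Dose 5 (460 mg at t=28 h): 460·exp(−0.13863·27) = 10.894 mg/L
Dose 6 (210 mg at t=35 h): 210·exp(−0.13863·20) = 13.125 mg/L
Dose 7 (480 mg at t=42 h): 480·exp(−0.13863·13) = 79.170 mg/L
Dose 8 (370 mg at t=49 h): 370·exp(−0.13863·6) = 161.052 mg/L
C(55) = 0.117 + 0.548 + 1.547 + 0.404 + 10.894 + 13.125 + 79.170 + 161.052 = 266.857 mg/L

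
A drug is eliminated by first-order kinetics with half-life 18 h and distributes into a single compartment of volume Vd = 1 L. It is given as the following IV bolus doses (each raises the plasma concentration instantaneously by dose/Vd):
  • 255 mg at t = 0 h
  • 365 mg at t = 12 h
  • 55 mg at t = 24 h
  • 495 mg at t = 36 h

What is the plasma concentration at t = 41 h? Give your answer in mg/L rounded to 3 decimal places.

k = ln 2 / 18 = 0.03851 per h
Dose 1 (255 mg at t=0 h): 255·exp(−0.03851·41) = 52.585 mg/L
Dose 2 (365 mg at t=12 h): 365·exp(−0.03851·29) = 119.481 mg/L
Dose 3 (55 mg at t=24 h): 55·exp(−0.03851·17) = 28.580 mg/L
Dose 4 (495 mg at t=36 h): 495·exp(−0.03851·5) = 408.306 mg/L
C(41) = 52.585 + 119.481 + 28.580 + 408.306 = 608.952 mg/L

608.952 mg/L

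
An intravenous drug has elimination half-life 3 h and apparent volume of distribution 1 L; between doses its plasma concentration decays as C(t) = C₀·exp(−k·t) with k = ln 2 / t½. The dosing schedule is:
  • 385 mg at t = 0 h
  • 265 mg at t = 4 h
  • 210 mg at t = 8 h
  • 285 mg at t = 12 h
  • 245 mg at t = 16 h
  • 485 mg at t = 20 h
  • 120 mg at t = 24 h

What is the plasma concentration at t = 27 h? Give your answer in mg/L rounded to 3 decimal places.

189.095 mg/L

k = ln 2 / 3 = 0.23105 per h
Dose 1 (385 mg at t=0 h): 385·exp(−0.23105·27) = 0.752 mg/L
Dose 2 (265 mg at t=4 h): 265·exp(−0.23105·23) = 1.304 mg/L
Dose 3 (210 mg at t=8 h): 210·exp(−0.23105·19) = 2.604 mg/L
Dose 4 (285 mg at t=12 h): 285·exp(−0.23105·15) = 8.906 mg/L
Dose 5 (245 mg at t=16 h): 245·exp(−0.23105·11) = 19.293 mg/L
Dose 6 (485 mg at t=20 h): 485·exp(−0.23105·7) = 96.236 mg/L
Dose 7 (120 mg at t=24 h): 120·exp(−0.23105·3) = 60.000 mg/L
C(27) = 0.752 + 1.304 + 2.604 + 8.906 + 19.293 + 96.236 + 60.000 = 189.095 mg/L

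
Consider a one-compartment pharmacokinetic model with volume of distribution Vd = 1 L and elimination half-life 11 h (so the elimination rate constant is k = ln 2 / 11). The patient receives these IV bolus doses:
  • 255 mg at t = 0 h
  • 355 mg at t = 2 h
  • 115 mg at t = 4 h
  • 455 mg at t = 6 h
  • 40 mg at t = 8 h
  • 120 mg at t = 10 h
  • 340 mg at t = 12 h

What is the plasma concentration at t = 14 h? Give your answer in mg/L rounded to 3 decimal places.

1028.691 mg/L

k = ln 2 / 11 = 0.06301 per h
Dose 1 (255 mg at t=0 h): 255·exp(−0.06301·14) = 105.539 mg/L
Dose 2 (355 mg at t=2 h): 355·exp(−0.06301·12) = 166.660 mg/L
Dose 3 (115 mg at t=4 h): 115·exp(−0.06301·10) = 61.240 mg/L
Dose 4 (455 mg at t=6 h): 455·exp(−0.06301·8) = 274.840 mg/L
Dose 5 (40 mg at t=8 h): 40·exp(−0.06301·6) = 27.407 mg/L
Dose 6 (120 mg at t=10 h): 120·exp(−0.06301·4) = 93.264 mg/L
Dose 7 (340 mg at t=12 h): 340·exp(−0.06301·2) = 299.741 mg/L
C(14) = 105.539 + 166.660 + 61.240 + 274.840 + 27.407 + 93.264 + 299.741 = 1028.691 mg/L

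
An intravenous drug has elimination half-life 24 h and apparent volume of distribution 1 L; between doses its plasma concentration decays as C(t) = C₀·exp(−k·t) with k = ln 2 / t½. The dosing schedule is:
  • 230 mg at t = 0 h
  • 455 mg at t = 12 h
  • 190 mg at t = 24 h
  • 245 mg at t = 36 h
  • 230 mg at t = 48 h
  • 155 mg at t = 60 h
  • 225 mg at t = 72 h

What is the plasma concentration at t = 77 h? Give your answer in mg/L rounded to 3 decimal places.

599.735 mg/L

k = ln 2 / 24 = 0.02888 per h
Dose 1 (230 mg at t=0 h): 230·exp(−0.02888·77) = 24.884 mg/L
Dose 2 (455 mg at t=12 h): 455·exp(−0.02888·65) = 69.618 mg/L
Dose 3 (190 mg at t=24 h): 190·exp(−0.02888·53) = 41.113 mg/L
Dose 4 (245 mg at t=36 h): 245·exp(−0.02888·41) = 74.973 mg/L
Dose 5 (230 mg at t=48 h): 230·exp(−0.02888·29) = 99.537 mg/L
Dose 6 (155 mg at t=60 h): 155·exp(−0.02888·17) = 94.864 mg/L
Dose 7 (225 mg at t=72 h): 225·exp(−0.02888·5) = 194.746 mg/L
C(77) = 24.884 + 69.618 + 41.113 + 74.973 + 99.537 + 94.864 + 194.746 = 599.735 mg/L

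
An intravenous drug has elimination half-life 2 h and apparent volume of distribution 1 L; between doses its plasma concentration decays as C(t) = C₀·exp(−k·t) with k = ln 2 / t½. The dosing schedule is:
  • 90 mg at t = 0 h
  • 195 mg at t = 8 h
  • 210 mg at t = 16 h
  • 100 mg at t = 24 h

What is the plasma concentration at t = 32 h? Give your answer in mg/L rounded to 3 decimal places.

7.119 mg/L

k = ln 2 / 2 = 0.34657 per h
Dose 1 (90 mg at t=0 h): 90·exp(−0.34657·32) = 0.001 mg/L
Dose 2 (195 mg at t=8 h): 195·exp(−0.34657·24) = 0.048 mg/L
Dose 3 (210 mg at t=16 h): 210·exp(−0.34657·16) = 0.820 mg/L
Dose 4 (100 mg at t=24 h): 100·exp(−0.34657·8) = 6.250 mg/L
C(32) = 0.001 + 0.048 + 0.820 + 6.250 = 7.119 mg/L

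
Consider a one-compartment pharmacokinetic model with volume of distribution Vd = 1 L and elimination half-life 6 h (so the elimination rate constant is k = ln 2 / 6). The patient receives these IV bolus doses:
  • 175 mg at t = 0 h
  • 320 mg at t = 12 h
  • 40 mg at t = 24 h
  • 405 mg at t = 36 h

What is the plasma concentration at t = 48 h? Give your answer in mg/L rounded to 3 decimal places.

109.434 mg/L

k = ln 2 / 6 = 0.11552 per h
Dose 1 (175 mg at t=0 h): 175·exp(−0.11552·48) = 0.684 mg/L
Dose 2 (320 mg at t=12 h): 320·exp(−0.11552·36) = 5.000 mg/L
Dose 3 (40 mg at t=24 h): 40·exp(−0.11552·24) = 2.500 mg/L
Dose 4 (405 mg at t=36 h): 405·exp(−0.11552·12) = 101.250 mg/L
C(48) = 0.684 + 5.000 + 2.500 + 101.250 = 109.434 mg/L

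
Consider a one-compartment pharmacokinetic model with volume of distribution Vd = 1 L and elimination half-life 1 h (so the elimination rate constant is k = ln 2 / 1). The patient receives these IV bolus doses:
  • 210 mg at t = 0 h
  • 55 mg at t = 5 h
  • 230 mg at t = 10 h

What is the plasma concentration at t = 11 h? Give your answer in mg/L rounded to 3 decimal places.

115.962 mg/L

k = ln 2 / 1 = 0.69315 per h
Dose 1 (210 mg at t=0 h): 210·exp(−0.69315·11) = 0.103 mg/L
Dose 2 (55 mg at t=5 h): 55·exp(−0.69315·6) = 0.859 mg/L
Dose 3 (230 mg at t=10 h): 230·exp(−0.69315·1) = 115.000 mg/L
C(11) = 0.103 + 0.859 + 115.000 = 115.962 mg/L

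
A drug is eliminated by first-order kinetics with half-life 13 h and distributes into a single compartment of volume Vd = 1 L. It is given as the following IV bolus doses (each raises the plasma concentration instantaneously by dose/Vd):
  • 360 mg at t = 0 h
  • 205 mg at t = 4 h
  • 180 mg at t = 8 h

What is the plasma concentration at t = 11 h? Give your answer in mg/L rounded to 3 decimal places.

k = ln 2 / 13 = 0.05332 per h
Dose 1 (360 mg at t=0 h): 360·exp(−0.05332·11) = 200.256 mg/L
Dose 2 (205 mg at t=4 h): 205·exp(−0.05332·7) = 141.143 mg/L
Dose 3 (180 mg at t=8 h): 180·exp(−0.05332·3) = 153.392 mg/L
C(11) = 200.256 + 141.143 + 153.392 = 494.792 mg/L

494.792 mg/L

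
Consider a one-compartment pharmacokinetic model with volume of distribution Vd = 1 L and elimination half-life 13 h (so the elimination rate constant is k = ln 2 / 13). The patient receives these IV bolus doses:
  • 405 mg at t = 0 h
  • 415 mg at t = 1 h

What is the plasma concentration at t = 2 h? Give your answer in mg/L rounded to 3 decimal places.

757.487 mg/L

k = ln 2 / 13 = 0.05332 per h
Dose 1 (405 mg at t=0 h): 405·exp(−0.05332·2) = 364.035 mg/L
Dose 2 (415 mg at t=1 h): 415·exp(−0.05332·1) = 393.452 mg/L
C(2) = 364.035 + 393.452 = 757.487 mg/L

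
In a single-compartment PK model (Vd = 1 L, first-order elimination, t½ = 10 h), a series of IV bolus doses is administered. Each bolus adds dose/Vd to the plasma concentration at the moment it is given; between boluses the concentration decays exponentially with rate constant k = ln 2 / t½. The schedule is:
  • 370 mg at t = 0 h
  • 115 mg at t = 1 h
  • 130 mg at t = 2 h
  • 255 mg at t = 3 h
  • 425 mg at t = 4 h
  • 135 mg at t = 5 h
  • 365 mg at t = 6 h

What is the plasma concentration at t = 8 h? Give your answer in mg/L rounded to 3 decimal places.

1298.875 mg/L

k = ln 2 / 10 = 0.06931 per h
Dose 1 (370 mg at t=0 h): 370·exp(−0.06931·8) = 212.509 mg/L
Dose 2 (115 mg at t=1 h): 115·exp(−0.06931·7) = 70.791 mg/L
Dose 3 (130 mg at t=2 h): 130·exp(−0.06931·6) = 85.768 mg/L
Dose 4 (255 mg at t=3 h): 255·exp(−0.06931·5) = 180.312 mg/L
Dose 5 (425 mg at t=4 h): 425·exp(−0.06931·4) = 322.090 mg/L
Dose 6 (135 mg at t=5 h): 135·exp(−0.06931·3) = 109.654 mg/L
Dose 7 (365 mg at t=6 h): 365·exp(−0.06931·2) = 317.751 mg/L
C(8) = 212.509 + 70.791 + 85.768 + 180.312 + 322.090 + 109.654 + 317.751 = 1298.875 mg/L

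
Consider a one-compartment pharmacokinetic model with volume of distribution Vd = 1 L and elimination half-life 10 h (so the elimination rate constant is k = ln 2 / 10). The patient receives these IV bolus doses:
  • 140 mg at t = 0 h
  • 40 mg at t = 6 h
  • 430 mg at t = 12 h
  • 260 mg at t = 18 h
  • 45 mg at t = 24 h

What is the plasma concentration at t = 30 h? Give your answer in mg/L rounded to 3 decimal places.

k = ln 2 / 10 = 0.06931 per h
Dose 1 (140 mg at t=0 h): 140·exp(−0.06931·30) = 17.500 mg/L
Dose 2 (40 mg at t=6 h): 40·exp(−0.06931·24) = 7.579 mg/L
Dose 3 (430 mg at t=12 h): 430·exp(−0.06931·18) = 123.485 mg/L
Dose 4 (260 mg at t=18 h): 260·exp(−0.06931·12) = 113.172 mg/L
Dose 5 (45 mg at t=24 h): 45·exp(−0.06931·6) = 29.689 mg/L
C(30) = 17.500 + 7.579 + 123.485 + 113.172 + 29.689 = 291.424 mg/L

291.424 mg/L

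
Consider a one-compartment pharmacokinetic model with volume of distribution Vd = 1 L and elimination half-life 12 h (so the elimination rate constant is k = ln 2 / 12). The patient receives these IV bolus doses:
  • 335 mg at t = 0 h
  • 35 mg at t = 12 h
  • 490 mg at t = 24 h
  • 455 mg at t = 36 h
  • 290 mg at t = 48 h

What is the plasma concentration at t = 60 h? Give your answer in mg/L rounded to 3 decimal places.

332.656 mg/L

k = ln 2 / 12 = 0.05776 per h
Dose 1 (335 mg at t=0 h): 335·exp(−0.05776·60) = 10.469 mg/L
Dose 2 (35 mg at t=12 h): 35·exp(−0.05776·48) = 2.188 mg/L
Dose 3 (490 mg at t=24 h): 490·exp(−0.05776·36) = 61.250 mg/L
Dose 4 (455 mg at t=36 h): 455·exp(−0.05776·24) = 113.750 mg/L
Dose 5 (290 mg at t=48 h): 290·exp(−0.05776·12) = 145.000 mg/L
C(60) = 10.469 + 2.188 + 61.250 + 113.750 + 145.000 = 332.656 mg/L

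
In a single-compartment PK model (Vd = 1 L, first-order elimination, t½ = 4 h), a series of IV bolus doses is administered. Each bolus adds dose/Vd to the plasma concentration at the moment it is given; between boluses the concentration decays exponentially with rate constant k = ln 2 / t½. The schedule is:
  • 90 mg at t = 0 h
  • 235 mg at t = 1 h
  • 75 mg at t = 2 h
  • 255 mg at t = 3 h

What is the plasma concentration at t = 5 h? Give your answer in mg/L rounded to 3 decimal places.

k = ln 2 / 4 = 0.17329 per h
Dose 1 (90 mg at t=0 h): 90·exp(−0.17329·5) = 37.840 mg/L
Dose 2 (235 mg at t=1 h): 235·exp(−0.17329·4) = 117.500 mg/L
Dose 3 (75 mg at t=2 h): 75·exp(−0.17329·3) = 44.595 mg/L
Dose 4 (255 mg at t=3 h): 255·exp(−0.17329·2) = 180.312 mg/L
C(5) = 37.840 + 117.500 + 44.595 + 180.312 = 380.248 mg/L

380.248 mg/L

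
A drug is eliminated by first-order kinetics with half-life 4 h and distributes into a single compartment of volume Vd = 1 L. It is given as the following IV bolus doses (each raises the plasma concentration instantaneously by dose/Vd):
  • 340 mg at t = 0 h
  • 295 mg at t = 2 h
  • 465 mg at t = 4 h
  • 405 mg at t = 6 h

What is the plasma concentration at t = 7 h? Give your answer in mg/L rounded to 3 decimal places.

k = ln 2 / 4 = 0.17329 per h
Dose 1 (340 mg at t=0 h): 340·exp(−0.17329·7) = 101.083 mg/L
Dose 2 (295 mg at t=2 h): 295·exp(−0.17329·5) = 124.032 mg/L
Dose 3 (465 mg at t=4 h): 465·exp(−0.17329·3) = 276.491 mg/L
Dose 4 (405 mg at t=6 h): 405·exp(−0.17329·1) = 340.563 mg/L
C(7) = 101.083 + 124.032 + 276.491 + 340.563 = 842.169 mg/L

842.169 mg/L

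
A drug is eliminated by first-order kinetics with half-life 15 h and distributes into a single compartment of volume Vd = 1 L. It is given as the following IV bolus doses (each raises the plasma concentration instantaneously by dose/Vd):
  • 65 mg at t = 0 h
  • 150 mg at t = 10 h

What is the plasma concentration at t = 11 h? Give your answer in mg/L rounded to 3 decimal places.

182.325 mg/L

k = ln 2 / 15 = 0.04621 per h
Dose 1 (65 mg at t=0 h): 65·exp(−0.04621·11) = 39.098 mg/L
Dose 2 (150 mg at t=10 h): 150·exp(−0.04621·1) = 143.226 mg/L
C(11) = 39.098 + 143.226 = 182.325 mg/L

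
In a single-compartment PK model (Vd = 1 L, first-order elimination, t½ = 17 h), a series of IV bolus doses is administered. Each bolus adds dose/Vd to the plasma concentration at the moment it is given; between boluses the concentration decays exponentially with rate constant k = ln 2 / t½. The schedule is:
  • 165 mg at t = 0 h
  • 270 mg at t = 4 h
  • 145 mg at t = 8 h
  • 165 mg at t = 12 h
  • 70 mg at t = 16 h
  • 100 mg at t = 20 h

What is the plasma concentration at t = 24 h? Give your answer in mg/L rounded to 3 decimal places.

k = ln 2 / 17 = 0.04077 per h
Dose 1 (165 mg at t=0 h): 165·exp(−0.04077·24) = 62.016 mg/L
Dose 2 (270 mg at t=4 h): 270·exp(−0.04077·20) = 119.457 mg/L
Dose 3 (145 mg at t=8 h): 145·exp(−0.04077·16) = 75.517 mg/L
Dose 4 (165 mg at t=12 h): 165·exp(−0.04077·12) = 101.156 mg/L
Dose 5 (70 mg at t=16 h): 70·exp(−0.04077·8) = 50.517 mg/L
Dose 6 (100 mg at t=20 h): 100·exp(−0.04077·4) = 84.951 mg/L
C(24) = 62.016 + 119.457 + 75.517 + 101.156 + 50.517 + 84.951 = 493.614 mg/L

493.614 mg/L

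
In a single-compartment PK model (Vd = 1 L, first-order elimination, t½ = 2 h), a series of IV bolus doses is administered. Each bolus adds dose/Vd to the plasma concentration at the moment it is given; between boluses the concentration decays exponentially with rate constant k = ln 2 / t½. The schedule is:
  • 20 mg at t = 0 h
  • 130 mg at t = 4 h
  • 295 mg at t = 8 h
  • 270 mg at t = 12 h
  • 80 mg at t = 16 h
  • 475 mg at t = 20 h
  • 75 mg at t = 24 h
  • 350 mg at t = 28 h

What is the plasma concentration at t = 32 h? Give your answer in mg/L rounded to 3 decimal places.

k = ln 2 / 2 = 0.34657 per h
Dose 1 (20 mg at t=0 h): 20·exp(−0.34657·32) = 0.000 mg/L
Dose 2 (130 mg at t=4 h): 130·exp(−0.34657·28) = 0.008 mg/L
Dose 3 (295 mg at t=8 h): 295·exp(−0.34657·24) = 0.072 mg/L
Dose 4 (270 mg at t=12 h): 270·exp(−0.34657·20) = 0.264 mg/L
Dose 5 (80 mg at t=16 h): 80·exp(−0.34657·16) = 0.313 mg/L
Dose 6 (475 mg at t=20 h): 475·exp(−0.34657·12) = 7.422 mg/L
Dose 7 (75 mg at t=24 h): 75·exp(−0.34657·8) = 4.688 mg/L
Dose 8 (350 mg at t=28 h): 350·exp(−0.34657·4) = 87.500 mg/L
C(32) = 0.000 + 0.008 + 0.072 + 0.264 + 0.313 + 7.422 + 4.688 + 87.500 = 100.266 mg/L

100.266 mg/L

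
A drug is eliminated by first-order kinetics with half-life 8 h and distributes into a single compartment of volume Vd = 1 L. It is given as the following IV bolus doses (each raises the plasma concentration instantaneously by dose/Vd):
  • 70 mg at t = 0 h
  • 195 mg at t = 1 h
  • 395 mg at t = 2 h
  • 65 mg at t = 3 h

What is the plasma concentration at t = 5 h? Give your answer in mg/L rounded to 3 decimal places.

542.520 mg/L

k = ln 2 / 8 = 0.08664 per h
Dose 1 (70 mg at t=0 h): 70·exp(−0.08664·5) = 45.389 mg/L
Dose 2 (195 mg at t=1 h): 195·exp(−0.08664·4) = 137.886 mg/L
Dose 3 (395 mg at t=2 h): 395·exp(−0.08664·3) = 304.587 mg/L
Dose 4 (65 mg at t=3 h): 65·exp(−0.08664·2) = 54.658 mg/L
C(5) = 45.389 + 137.886 + 304.587 + 54.658 = 542.520 mg/L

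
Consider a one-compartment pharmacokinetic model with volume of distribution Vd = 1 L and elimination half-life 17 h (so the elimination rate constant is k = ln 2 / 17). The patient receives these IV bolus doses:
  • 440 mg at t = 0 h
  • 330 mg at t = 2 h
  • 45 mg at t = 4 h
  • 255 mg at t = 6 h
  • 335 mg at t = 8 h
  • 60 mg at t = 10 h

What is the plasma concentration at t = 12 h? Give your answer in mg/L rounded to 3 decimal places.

k = ln 2 / 17 = 0.04077 per h
Dose 1 (440 mg at t=0 h): 440·exp(−0.04077·12) = 269.750 mg/L
Dose 2 (330 mg at t=2 h): 330·exp(−0.04077·10) = 219.501 mg/L
Dose 3 (45 mg at t=4 h): 45·exp(−0.04077·8) = 32.475 mg/L
Dose 4 (255 mg at t=6 h): 255·exp(−0.04077·6) = 199.661 mg/L
Dose 5 (335 mg at t=8 h): 335·exp(−0.04077·4) = 284.586 mg/L
Dose 6 (60 mg at t=10 h): 60·exp(−0.04077·2) = 55.301 mg/L
C(12) = 269.750 + 219.501 + 32.475 + 199.661 + 284.586 + 55.301 = 1061.276 mg/L

1061.276 mg/L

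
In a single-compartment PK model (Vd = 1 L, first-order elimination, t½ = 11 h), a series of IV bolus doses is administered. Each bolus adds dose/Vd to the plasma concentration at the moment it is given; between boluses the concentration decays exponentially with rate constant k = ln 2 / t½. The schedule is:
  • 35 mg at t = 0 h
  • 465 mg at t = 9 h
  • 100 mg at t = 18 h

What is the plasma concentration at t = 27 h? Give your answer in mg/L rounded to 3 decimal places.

k = ln 2 / 11 = 0.06301 per h
Dose 1 (35 mg at t=0 h): 35·exp(−0.06301·27) = 6.385 mg/L
Dose 2 (465 mg at t=9 h): 465·exp(−0.06301·18) = 149.575 mg/L
Dose 3 (100 mg at t=18 h): 100·exp(−0.06301·9) = 56.716 mg/L
C(27) = 6.385 + 149.575 + 56.716 = 212.676 mg/L

212.676 mg/L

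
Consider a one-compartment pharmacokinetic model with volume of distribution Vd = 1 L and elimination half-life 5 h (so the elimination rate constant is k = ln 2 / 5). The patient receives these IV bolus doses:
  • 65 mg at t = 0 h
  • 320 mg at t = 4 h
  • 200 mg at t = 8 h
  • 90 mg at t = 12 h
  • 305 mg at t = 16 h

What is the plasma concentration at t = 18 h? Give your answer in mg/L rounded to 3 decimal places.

371.630 mg/L

k = ln 2 / 5 = 0.13863 per h
Dose 1 (65 mg at t=0 h): 65·exp(−0.13863·18) = 5.361 mg/L
Dose 2 (320 mg at t=4 h): 320·exp(−0.13863·14) = 45.948 mg/L
Dose 3 (200 mg at t=8 h): 200·exp(−0.13863·10) = 50.000 mg/L
Dose 4 (90 mg at t=12 h): 90·exp(−0.13863·6) = 39.175 mg/L
Dose 5 (305 mg at t=16 h): 305·exp(−0.13863·2) = 231.147 mg/L
C(18) = 5.361 + 45.948 + 50.000 + 39.175 + 231.147 = 371.630 mg/L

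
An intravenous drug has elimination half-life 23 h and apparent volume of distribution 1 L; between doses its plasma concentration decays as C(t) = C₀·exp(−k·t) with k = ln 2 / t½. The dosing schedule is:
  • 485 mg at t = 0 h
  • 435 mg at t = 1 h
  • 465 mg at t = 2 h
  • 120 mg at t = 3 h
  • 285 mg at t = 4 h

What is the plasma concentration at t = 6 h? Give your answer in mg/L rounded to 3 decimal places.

k = ln 2 / 23 = 0.03014 per h
Dose 1 (485 mg at t=0 h): 485·exp(−0.03014·6) = 404.774 mg/L
Dose 2 (435 mg at t=1 h): 435·exp(−0.03014·5) = 374.152 mg/L
Dose 3 (465 mg at t=2 h): 465·exp(−0.03014·4) = 412.192 mg/L
Dose 4 (120 mg at t=3 h): 120·exp(−0.03014·3) = 109.627 mg/L
Dose 5 (285 mg at t=4 h): 285·exp(−0.03014·2) = 268.329 mg/L
C(6) = 404.774 + 374.152 + 412.192 + 109.627 + 268.329 = 1569.074 mg/L

1569.074 mg/L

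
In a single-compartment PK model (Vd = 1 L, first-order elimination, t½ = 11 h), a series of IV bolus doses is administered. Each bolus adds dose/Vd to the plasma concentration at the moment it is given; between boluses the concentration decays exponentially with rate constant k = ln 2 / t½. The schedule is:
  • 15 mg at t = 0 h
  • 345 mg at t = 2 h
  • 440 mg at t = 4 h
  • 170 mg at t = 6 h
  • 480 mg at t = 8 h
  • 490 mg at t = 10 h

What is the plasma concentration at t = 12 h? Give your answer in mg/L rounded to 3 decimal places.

1378.058 mg/L

k = ln 2 / 11 = 0.06301 per h
Dose 1 (15 mg at t=0 h): 15·exp(−0.06301·12) = 7.042 mg/L
Dose 2 (345 mg at t=2 h): 345·exp(−0.06301·10) = 183.720 mg/L
Dose 3 (440 mg at t=4 h): 440·exp(−0.06301·8) = 265.780 mg/L
Dose 4 (170 mg at t=6 h): 170·exp(−0.06301·6) = 116.480 mg/L
Dose 5 (480 mg at t=8 h): 480·exp(−0.06301·4) = 373.058 mg/L
Dose 6 (490 mg at t=10 h): 490·exp(−0.06301·2) = 431.980 mg/L
C(12) = 7.042 + 183.720 + 265.780 + 116.480 + 373.058 + 431.980 = 1378.058 mg/L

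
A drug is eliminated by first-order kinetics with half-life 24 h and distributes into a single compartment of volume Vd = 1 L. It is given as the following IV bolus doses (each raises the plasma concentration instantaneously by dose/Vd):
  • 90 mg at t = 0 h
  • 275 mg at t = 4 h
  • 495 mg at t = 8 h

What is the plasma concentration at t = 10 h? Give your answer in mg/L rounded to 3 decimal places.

k = ln 2 / 24 = 0.02888 per h
Dose 1 (90 mg at t=0 h): 90·exp(−0.02888·10) = 67.424 mg/L
Dose 2 (275 mg at t=4 h): 275·exp(−0.02888·6) = 231.247 mg/L
Dose 3 (495 mg at t=8 h): 495·exp(−0.02888·2) = 467.218 mg/L
C(10) = 67.424 + 231.247 + 467.218 = 765.888 mg/L

765.888 mg/L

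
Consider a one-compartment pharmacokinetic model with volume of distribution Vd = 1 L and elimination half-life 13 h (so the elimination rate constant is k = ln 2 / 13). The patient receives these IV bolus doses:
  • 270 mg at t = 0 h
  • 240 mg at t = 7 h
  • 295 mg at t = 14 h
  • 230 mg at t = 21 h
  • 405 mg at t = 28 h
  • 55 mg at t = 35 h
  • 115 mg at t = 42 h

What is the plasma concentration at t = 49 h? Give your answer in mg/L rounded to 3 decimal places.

k = ln 2 / 13 = 0.05332 per h
Dose 1 (270 mg at t=0 h): 270·exp(−0.05332·49) = 19.802 mg/L
Dose 2 (240 mg at t=7 h): 240·exp(−0.05332·42) = 25.565 mg/L
Dose 3 (295 mg at t=14 h): 295·exp(−0.05332·35) = 45.641 mg/L
Dose 4 (230 mg at t=21 h): 230·exp(−0.05332·28) = 51.684 mg/L
Dose 5 (405 mg at t=28 h): 405·exp(−0.05332·21) = 132.183 mg/L
Dose 6 (55 mg at t=35 h): 55·exp(−0.05332·14) = 26.072 mg/L
Dose 7 (115 mg at t=42 h): 115·exp(−0.05332·7) = 79.178 mg/L
C(49) = 19.802 + 25.565 + 45.641 + 51.684 + 132.183 + 26.072 + 79.178 = 380.126 mg/L

380.126 mg/L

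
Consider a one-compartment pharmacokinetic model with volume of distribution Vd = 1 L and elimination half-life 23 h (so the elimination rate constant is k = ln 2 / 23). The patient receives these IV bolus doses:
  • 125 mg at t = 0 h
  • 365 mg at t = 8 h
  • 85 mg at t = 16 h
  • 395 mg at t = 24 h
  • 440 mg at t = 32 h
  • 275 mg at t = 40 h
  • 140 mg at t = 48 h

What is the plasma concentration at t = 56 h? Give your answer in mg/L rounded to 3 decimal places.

k = ln 2 / 23 = 0.03014 per h
Dose 1 (125 mg at t=0 h): 125·exp(−0.03014·56) = 23.119 mg/L
Dose 2 (365 mg at t=8 h): 365·exp(−0.03014·48) = 85.912 mg/L
Dose 3 (85 mg at t=16 h): 85·exp(−0.03014·40) = 25.462 mg/L
Dose 4 (395 mg at t=24 h): 395·exp(−0.03014·32) = 150.582 mg/L
Dose 5 (440 mg at t=32 h): 440·exp(−0.03014·24) = 213.469 mg/L
Dose 6 (275 mg at t=40 h): 275·exp(−0.03014·16) = 169.793 mg/L
Dose 7 (140 mg at t=48 h): 140·exp(−0.03014·8) = 110.007 mg/L
C(56) = 23.119 + 85.912 + 25.462 + 150.582 + 213.469 + 169.793 + 110.007 = 778.345 mg/L

778.345 mg/L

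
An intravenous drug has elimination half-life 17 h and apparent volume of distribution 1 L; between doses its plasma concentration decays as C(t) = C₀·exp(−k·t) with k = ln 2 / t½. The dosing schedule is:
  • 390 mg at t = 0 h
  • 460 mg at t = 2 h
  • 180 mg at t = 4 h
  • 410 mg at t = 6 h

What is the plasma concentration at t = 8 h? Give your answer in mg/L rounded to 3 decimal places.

1172.430 mg/L

k = ln 2 / 17 = 0.04077 per h
Dose 1 (390 mg at t=0 h): 390·exp(−0.04077·8) = 281.451 mg/L
Dose 2 (460 mg at t=2 h): 460·exp(−0.04077·6) = 360.174 mg/L
Dose 3 (180 mg at t=4 h): 180·exp(−0.04077·4) = 152.912 mg/L
Dose 4 (410 mg at t=6 h): 410·exp(−0.04077·2) = 377.893 mg/L
C(8) = 281.451 + 360.174 + 152.912 + 377.893 = 1172.430 mg/L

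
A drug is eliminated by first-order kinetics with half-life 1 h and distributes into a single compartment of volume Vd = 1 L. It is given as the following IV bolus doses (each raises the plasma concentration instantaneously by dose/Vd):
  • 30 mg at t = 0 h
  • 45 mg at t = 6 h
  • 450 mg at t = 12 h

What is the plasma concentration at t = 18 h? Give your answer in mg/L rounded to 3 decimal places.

7.042 mg/L

k = ln 2 / 1 = 0.69315 per h
Dose 1 (30 mg at t=0 h): 30·exp(−0.69315·18) = 0.000 mg/L
Dose 2 (45 mg at t=6 h): 45·exp(−0.69315·12) = 0.011 mg/L
Dose 3 (450 mg at t=12 h): 450·exp(−0.69315·6) = 7.031 mg/L
C(18) = 0.000 + 0.011 + 7.031 = 7.042 mg/L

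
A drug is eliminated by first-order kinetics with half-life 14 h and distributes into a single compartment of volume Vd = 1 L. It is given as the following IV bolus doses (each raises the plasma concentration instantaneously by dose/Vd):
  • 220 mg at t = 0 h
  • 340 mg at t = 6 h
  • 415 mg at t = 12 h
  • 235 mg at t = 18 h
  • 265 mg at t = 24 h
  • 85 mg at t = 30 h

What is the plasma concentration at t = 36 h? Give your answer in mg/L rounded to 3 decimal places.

k = ln 2 / 14 = 0.04951 per h
Dose 1 (220 mg at t=0 h): 220·exp(−0.04951·36) = 37.012 mg/L
Dose 2 (340 mg at t=6 h): 340·exp(−0.04951·30) = 76.987 mg/L
Dose 3 (415 mg at t=12 h): 415·exp(−0.04951·24) = 126.473 mg/L
Dose 4 (235 mg at t=18 h): 235·exp(−0.04951·18) = 96.389 mg/L
Dose 5 (265 mg at t=24 h): 265·exp(−0.04951·12) = 146.292 mg/L
Dose 6 (85 mg at t=30 h): 85·exp(−0.04951·6) = 63.155 mg/L
C(36) = 37.012 + 76.987 + 126.473 + 96.389 + 146.292 + 63.155 = 546.307 mg/L

546.307 mg/L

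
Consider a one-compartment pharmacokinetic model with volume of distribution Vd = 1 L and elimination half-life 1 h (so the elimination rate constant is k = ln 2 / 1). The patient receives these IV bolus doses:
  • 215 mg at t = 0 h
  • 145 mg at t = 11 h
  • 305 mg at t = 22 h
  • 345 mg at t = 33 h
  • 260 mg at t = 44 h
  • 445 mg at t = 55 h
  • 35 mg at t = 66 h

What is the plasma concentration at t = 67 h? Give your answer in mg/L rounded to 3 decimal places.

17.609 mg/L

k = ln 2 / 1 = 0.69315 per h
Dose 1 (215 mg at t=0 h): 215·exp(−0.69315·67) = 0.000 mg/L
Dose 2 (145 mg at t=11 h): 145·exp(−0.69315·56) = 0.000 mg/L
Dose 3 (305 mg at t=22 h): 305·exp(−0.69315·45) = 0.000 mg/L
Dose 4 (345 mg at t=33 h): 345·exp(−0.69315·34) = 0.000 mg/L
Dose 5 (260 mg at t=44 h): 260·exp(−0.69315·23) = 0.000 mg/L
Dose 6 (445 mg at t=55 h): 445·exp(−0.69315·12) = 0.109 mg/L
Dose 7 (35 mg at t=66 h): 35·exp(−0.69315·1) = 17.500 mg/L
C(67) = 0.000 + 0.000 + 0.000 + 0.000 + 0.000 + 0.109 + 17.500 = 17.609 mg/L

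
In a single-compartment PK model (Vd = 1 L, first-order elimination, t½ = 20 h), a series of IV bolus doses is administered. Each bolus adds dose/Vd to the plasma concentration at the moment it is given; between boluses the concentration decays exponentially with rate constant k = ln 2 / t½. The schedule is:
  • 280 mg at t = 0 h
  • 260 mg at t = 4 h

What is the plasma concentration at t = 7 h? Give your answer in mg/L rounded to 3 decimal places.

k = ln 2 / 20 = 0.03466 per h
Dose 1 (280 mg at t=0 h): 280·exp(−0.03466·7) = 219.684 mg/L
Dose 2 (260 mg at t=4 h): 260·exp(−0.03466·3) = 234.325 mg/L
C(7) = 219.684 + 234.325 = 454.009 mg/L

454.009 mg/L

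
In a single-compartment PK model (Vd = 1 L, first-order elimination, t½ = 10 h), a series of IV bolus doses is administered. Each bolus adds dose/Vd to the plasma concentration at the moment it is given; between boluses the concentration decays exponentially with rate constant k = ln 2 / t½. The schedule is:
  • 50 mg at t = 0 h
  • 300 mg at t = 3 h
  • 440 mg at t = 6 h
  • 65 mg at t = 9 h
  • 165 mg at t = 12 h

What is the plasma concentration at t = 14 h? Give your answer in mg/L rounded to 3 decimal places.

k = ln 2 / 10 = 0.06931 per h
Dose 1 (50 mg at t=0 h): 50·exp(−0.06931·14) = 18.946 mg/L
Dose 2 (300 mg at t=3 h): 300·exp(−0.06931·11) = 139.955 mg/L
Dose 3 (440 mg at t=6 h): 440·exp(−0.06931·8) = 252.714 mg/L
Dose 4 (65 mg at t=9 h): 65·exp(−0.06931·5) = 45.962 mg/L
Dose 5 (165 mg at t=12 h): 165·exp(−0.06931·2) = 143.641 mg/L
C(14) = 18.946 + 139.955 + 252.714 + 45.962 + 143.641 = 601.218 mg/L

601.218 mg/L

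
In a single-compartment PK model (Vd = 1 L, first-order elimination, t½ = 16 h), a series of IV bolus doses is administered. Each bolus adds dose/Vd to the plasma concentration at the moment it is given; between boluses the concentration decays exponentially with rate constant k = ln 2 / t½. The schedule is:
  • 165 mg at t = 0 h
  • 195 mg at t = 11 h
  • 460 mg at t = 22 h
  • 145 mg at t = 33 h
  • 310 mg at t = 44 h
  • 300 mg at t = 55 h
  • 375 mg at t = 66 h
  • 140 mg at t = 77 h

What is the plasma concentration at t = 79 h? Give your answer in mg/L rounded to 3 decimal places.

590.357 mg/L

k = ln 2 / 16 = 0.04332 per h
Dose 1 (165 mg at t=0 h): 165·exp(−0.04332·79) = 5.385 mg/L
Dose 2 (195 mg at t=11 h): 195·exp(−0.04332·68) = 10.248 mg/L
Dose 3 (460 mg at t=22 h): 460·exp(−0.04332·57) = 38.935 mg/L
Dose 4 (145 mg at t=33 h): 145·exp(−0.04332·46) = 19.765 mg/L
Dose 5 (310 mg at t=44 h): 310·exp(−0.04332·35) = 68.055 mg/L
Dose 6 (300 mg at t=55 h): 300·exp(−0.04332·24) = 106.066 mg/L
Dose 7 (375 mg at t=66 h): 375·exp(−0.04332·13) = 213.523 mg/L
Dose 8 (140 mg at t=77 h): 140·exp(−0.04332·2) = 128.381 mg/L
C(79) = 5.385 + 10.248 + 38.935 + 19.765 + 68.055 + 106.066 + 213.523 + 128.381 = 590.357 mg/L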